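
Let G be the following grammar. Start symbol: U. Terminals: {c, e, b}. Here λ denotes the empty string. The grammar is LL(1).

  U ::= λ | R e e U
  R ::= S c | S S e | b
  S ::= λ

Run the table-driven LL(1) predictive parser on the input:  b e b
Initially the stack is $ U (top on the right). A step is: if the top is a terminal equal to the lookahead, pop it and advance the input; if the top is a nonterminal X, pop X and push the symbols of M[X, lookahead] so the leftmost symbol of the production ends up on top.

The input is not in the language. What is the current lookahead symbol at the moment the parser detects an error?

step 1: stack=$ U  input=b e b $  — expand U ::= R e e U
step 2: stack=$ U e e R  input=b e b $  — expand R ::= b
step 3: stack=$ U e e b  input=b e b $  — match b
step 4: stack=$ U e e  input=e b $  — match e
step 5: stack=$ U e  input=b $  — error: top is terminal e but lookahead is b

b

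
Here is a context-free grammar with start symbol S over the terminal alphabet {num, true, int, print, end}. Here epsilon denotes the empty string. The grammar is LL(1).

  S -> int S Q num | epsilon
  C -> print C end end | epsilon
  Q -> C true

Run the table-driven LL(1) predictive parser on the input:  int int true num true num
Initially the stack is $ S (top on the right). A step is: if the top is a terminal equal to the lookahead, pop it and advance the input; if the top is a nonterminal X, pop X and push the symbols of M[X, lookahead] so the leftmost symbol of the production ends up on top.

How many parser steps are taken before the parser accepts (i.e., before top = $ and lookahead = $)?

13

step 1: stack=$ S  input=int int true num true num $  — expand S -> int S Q num
step 2: stack=$ num Q S int  input=int int true num true num $  — match int
step 3: stack=$ num Q S  input=int true num true num $  — expand S -> int S Q num
step 4: stack=$ num Q num Q S int  input=int true num true num $  — match int
step 5: stack=$ num Q num Q S  input=true num true num $  — expand S -> epsilon
step 6: stack=$ num Q num Q  input=true num true num $  — expand Q -> C true
step 7: stack=$ num Q num true C  input=true num true num $  — expand C -> epsilon
step 8: stack=$ num Q num true  input=true num true num $  — match true
step 9: stack=$ num Q num  input=num true num $  — match num
step 10: stack=$ num Q  input=true num $  — expand Q -> C true
step 11: stack=$ num true C  input=true num $  — expand C -> epsilon
step 12: stack=$ num true  input=true num $  — match true
step 13: stack=$ num  input=num $  — match num
Accept reached after 13 steps.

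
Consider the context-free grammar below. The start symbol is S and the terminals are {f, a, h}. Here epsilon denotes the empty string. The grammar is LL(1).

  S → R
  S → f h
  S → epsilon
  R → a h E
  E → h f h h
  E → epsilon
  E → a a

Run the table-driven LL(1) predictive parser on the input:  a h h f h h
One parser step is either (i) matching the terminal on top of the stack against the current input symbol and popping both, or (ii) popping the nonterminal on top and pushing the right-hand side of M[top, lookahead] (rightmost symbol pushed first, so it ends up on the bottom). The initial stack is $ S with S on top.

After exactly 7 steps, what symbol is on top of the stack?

h

     Stack      Input          Action
  1  $ S        a h h f h h $  expand S → R
  2  $ R        a h h f h h $  expand R → a h E
  3  $ E h a    a h h f h h $  match a
  4  $ E h      h h f h h $    match h
  5  $ E        h f h h $      expand E → h f h h
  6  $ h h f h  h f h h $      match h
  7  $ h h f    f h h $        match f
Stack after step 7: $ h h (top = h).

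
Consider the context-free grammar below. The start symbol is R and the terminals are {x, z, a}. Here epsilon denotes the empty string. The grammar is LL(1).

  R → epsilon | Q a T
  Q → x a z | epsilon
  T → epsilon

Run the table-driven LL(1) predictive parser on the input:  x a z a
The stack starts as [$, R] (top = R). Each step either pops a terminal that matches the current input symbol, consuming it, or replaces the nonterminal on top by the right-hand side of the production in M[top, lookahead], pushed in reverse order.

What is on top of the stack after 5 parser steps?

     Stack        Input      Action
  1  $ R          x a z a $  expand R → Q a T
  2  $ T a Q      x a z a $  expand Q → x a z
  3  $ T a z a x  x a z a $  match x
  4  $ T a z a    a z a $    match a
  5  $ T a z      z a $      match z
Stack after step 5: $ T a (top = a).

a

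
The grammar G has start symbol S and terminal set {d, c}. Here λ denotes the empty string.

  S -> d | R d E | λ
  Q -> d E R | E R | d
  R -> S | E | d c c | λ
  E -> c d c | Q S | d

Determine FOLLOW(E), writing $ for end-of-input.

FIRST(S): from S->d we get {d}; from S->R d E we get {c, d}; from S->λ we get {λ}. So FIRST(S) = {λ, c, d}.
FIRST(Q): from Q->d E R we get {d}; from Q->E R we get {c, d}; from Q->d we get {d}. So FIRST(Q) = {c, d}.
FIRST(E): from E->c d c we get {c}; from E->Q S we get {c, d}; from E->d we get {d}. So FIRST(E) = {c, d}.
FIRST(R): from R->S we get {λ, c, d}; from R->E we get {c, d}; from R->d c c we get {d}; from R->λ we get {λ}. So FIRST(R) = {λ, c, d}.
FOLLOW(S) includes $ since S is the start symbol.
FOLLOW(S): in R->S, the suffix after S is empty, so FOLLOW(S) ⊇ FOLLOW(R) = {$, c, d}; in E->Q S, the suffix after S is empty, so FOLLOW(S) ⊇ FOLLOW(E) = {$, c, d}. Thus FOLLOW(S) = {$, c, d}.
FOLLOW(Q): in E->Q S, Q is followed by S with FIRST {λ, c, d}; in E->Q S, the suffix after Q is nullable, so FOLLOW(Q) ⊇ FOLLOW(E) = {$, c, d}. Thus FOLLOW(Q) = {$, c, d}.
FOLLOW(R): in S->R d E, R is followed by d E with FIRST {d}; in Q->d E R, the suffix after R is empty, so FOLLOW(R) ⊇ FOLLOW(Q) = {$, c, d}; in Q->E R, the suffix after R is empty, so FOLLOW(R) ⊇ FOLLOW(Q) = {$, c, d}. Thus FOLLOW(R) = {$, c, d}.
FOLLOW(E): in S->R d E, the suffix after E is empty, so FOLLOW(E) ⊇ FOLLOW(S) = {$, c, d}; in Q->d E R, E is followed by R with FIRST {λ, c, d}; in Q->d E R, the suffix after E is nullable, so FOLLOW(E) ⊇ FOLLOW(Q) = {$, c, d}; in Q->E R, E is followed by R with FIRST {λ, c, d}; in Q->E R, the suffix after E is nullable, so FOLLOW(E) ⊇ FOLLOW(Q) = {$, c, d}; in R->E, the suffix after E is empty, so FOLLOW(E) ⊇ FOLLOW(R) = {$, c, d}. Thus FOLLOW(E) = {$, c, d}.

{$, c, d}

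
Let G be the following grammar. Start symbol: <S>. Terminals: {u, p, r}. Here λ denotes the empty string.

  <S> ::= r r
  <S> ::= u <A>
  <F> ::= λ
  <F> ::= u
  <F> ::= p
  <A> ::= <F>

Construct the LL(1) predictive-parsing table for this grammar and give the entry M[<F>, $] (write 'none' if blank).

FIRST(<S>) = {r, u}
FIRST(<F>) = {λ, p, u}
FIRST(<A>) = {λ, p, u}  (via <F>)
FOLLOW(<S>) includes $ since <S> is the start symbol.
FOLLOW(<A>): in <S>::=u <A>, the suffix after <A> is empty, so FOLLOW(<A>) ⊇ FOLLOW(<S>) = {$}. Thus FOLLOW(<A>) = {$}.
FOLLOW(<F>): in <A>::=<F>, the suffix after <F> is empty, so FOLLOW(<F>) ⊇ FOLLOW(<A>) = {$}. Thus FOLLOW(<F>) = {$}.
For <F> ::= λ: FIRST(λ) = {λ}, so it goes in M[<F>, t] for t ∈ {}; since λ ∈ FIRST, also for every t ∈ FOLLOW(<F>) = {$}.
For <F> ::= u: FIRST(u) = {u}, so it goes in M[<F>, t] for t ∈ {u}.
For <F> ::= p: FIRST(p) = {p}, so it goes in M[<F>, t] for t ∈ {p}.

<F> ::= λ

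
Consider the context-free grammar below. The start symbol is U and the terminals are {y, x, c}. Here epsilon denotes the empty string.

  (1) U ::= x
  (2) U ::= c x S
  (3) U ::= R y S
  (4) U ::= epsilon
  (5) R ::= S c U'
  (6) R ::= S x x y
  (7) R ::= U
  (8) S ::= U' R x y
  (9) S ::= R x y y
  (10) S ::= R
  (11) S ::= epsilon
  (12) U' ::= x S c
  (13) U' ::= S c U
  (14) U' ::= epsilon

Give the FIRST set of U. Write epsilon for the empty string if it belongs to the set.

FIRST(U): from U::=x we get {x}; from U::=c x S we get {c}; from U::=R y S we get {c, x, y}; from U::=epsilon we get {epsilon}. So FIRST(U) = {epsilon, c, x, y}.
FIRST(R): from R::=S c U' we get {c, x, y}; from R::=S x x y we get {c, x, y}; from R::=U we get {epsilon, c, x, y}. So FIRST(R) = {epsilon, c, x, y}.
FIRST(S): from S::=U' R x y we get {c, x, y}; from S::=R x y y we get {c, x, y}; from S::=R we get {epsilon, c, x, y}; from S::=epsilon we get {epsilon}. So FIRST(S) = {epsilon, c, x, y}.
FIRST(U'): from U'::=x S c we get {x}; from U'::=S c U we get {c, x, y}; from U'::=epsilon we get {epsilon}. So FIRST(U') = {epsilon, c, x, y}.

{epsilon, c, x, y}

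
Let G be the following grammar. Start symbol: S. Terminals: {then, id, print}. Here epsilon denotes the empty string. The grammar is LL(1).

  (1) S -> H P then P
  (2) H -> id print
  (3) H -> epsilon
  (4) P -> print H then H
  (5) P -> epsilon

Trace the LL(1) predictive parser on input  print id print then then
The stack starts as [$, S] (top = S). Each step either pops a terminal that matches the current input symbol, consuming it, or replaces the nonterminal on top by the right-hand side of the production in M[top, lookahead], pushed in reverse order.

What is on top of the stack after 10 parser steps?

step 1: stack=$ S  input=print id print then then $  — expand S -> H P then P
step 2: stack=$ P then P H  input=print id print then then $  — expand H -> epsilon
step 3: stack=$ P then P  input=print id print then then $  — expand P -> print H then H
step 4: stack=$ P then H then H print  input=print id print then then $  — match print
step 5: stack=$ P then H then H  input=id print then then $  — expand H -> id print
step 6: stack=$ P then H then print id  input=id print then then $  — match id
step 7: stack=$ P then H then print  input=print then then $  — match print
step 8: stack=$ P then H then  input=then then $  — match then
step 9: stack=$ P then H  input=then $  — expand H -> epsilon
step 10: stack=$ P then  input=then $  — match then
Stack after step 10: $ P (top = P).

P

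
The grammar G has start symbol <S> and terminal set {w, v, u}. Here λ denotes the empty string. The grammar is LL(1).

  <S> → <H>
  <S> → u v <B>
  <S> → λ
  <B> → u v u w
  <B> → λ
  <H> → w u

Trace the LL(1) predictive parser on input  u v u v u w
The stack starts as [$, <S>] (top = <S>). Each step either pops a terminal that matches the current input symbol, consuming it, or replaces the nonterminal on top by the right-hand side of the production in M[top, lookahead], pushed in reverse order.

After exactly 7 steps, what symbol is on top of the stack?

     Stack      Input          Action
  1  $ <S>      u v u v u w $  expand <S> → u v <B>
  2  $ <B> v u  u v u v u w $  match u
  3  $ <B> v    v u v u w $    match v
  4  $ <B>      u v u w $      expand <B> → u v u w
  5  $ w u v u  u v u w $      match u
  6  $ w u v    v u w $        match v
  7  $ w u      u w $          match u
Stack after step 7: $ w (top = w).

w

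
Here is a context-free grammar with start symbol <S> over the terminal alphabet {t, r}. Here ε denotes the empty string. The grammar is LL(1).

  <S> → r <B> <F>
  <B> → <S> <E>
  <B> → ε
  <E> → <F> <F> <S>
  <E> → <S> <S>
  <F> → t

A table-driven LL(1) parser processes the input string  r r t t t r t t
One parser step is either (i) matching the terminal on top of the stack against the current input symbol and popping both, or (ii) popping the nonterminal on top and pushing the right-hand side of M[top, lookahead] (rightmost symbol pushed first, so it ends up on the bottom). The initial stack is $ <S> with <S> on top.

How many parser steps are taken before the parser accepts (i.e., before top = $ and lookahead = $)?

20

      Stack                Input              Action
   1  $ <S>                r r t t t r t t $  expand <S> → r <B> <F>
   2  $ <F> <B> r          r r t t t r t t $  match r
   3  $ <F> <B>            r t t t r t t $    expand <B> → <S> <E>
   4  $ <F> <E> <S>        r t t t r t t $    expand <S> → r <B> <F>
   5  $ <F> <E> <F> <B> r  r t t t r t t $    match r
   6  $ <F> <E> <F> <B>    t t t r t t $      expand <B> → ε
   7  $ <F> <E> <F>        t t t r t t $      expand <F> → t
   8  $ <F> <E> t          t t t r t t $      match t
   9  $ <F> <E>            t t r t t $        expand <E> → <F> <F> <S>
  10  $ <F> <S> <F> <F>    t t r t t $        expand <F> → t
  11  $ <F> <S> <F> t      t t r t t $        match t
  12  $ <F> <S> <F>        t r t t $          expand <F> → t
  13  $ <F> <S> t          t r t t $          match t
  14  $ <F> <S>            r t t $            expand <S> → r <B> <F>
  15  $ <F> <F> <B> r      r t t $            match r
  16  $ <F> <F> <B>        t t $              expand <B> → ε
  17  $ <F> <F>            t t $              expand <F> → t
  18  $ <F> t              t t $              match t
  19  $ <F>                t $                expand <F> → t
  20  $ t                  t $                match t
Accept reached after 20 steps.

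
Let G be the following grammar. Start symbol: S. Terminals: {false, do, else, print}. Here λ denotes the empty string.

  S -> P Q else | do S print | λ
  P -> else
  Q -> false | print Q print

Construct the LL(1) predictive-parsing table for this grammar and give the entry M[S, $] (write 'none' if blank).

S -> λ

FIRST(P) = {else}
FIRST(Q) = {false, print}
FIRST(S) = {λ, do, else}  (via P Q else)
FOLLOW(S) includes $ since S is the start symbol.
FOLLOW(S): in S->do S print, S is followed by print with FIRST {print}. Thus FOLLOW(S) = {$, print}.
For S -> P Q else: FIRST(P Q else) = {else}, so it goes in M[S, t] for t ∈ {else}.
For S -> do S print: FIRST(do S print) = {do}, so it goes in M[S, t] for t ∈ {do}.
For S -> λ: FIRST(λ) = {λ}, so it goes in M[S, t] for t ∈ {}; since λ ∈ FIRST, also for every t ∈ FOLLOW(S) = {$, print}.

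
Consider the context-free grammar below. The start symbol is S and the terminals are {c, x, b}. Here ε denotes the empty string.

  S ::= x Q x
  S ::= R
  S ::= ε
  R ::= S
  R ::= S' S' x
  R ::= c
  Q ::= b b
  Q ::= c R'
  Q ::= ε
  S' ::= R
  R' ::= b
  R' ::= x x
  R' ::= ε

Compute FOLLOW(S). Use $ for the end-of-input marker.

FIRST(Q): from Q::=b b we get {b}; from Q::=c R' we get {c}; from Q::=ε we get {ε}. So FIRST(Q) = {ε, b, c}.
FIRST(R'): from R'::=b we get {b}; from R'::=x x we get {x}; from R'::=ε we get {ε}. So FIRST(R') = {ε, b, x}.
FIRST(S): from S::=x Q x we get {x}; from S::=R we get {ε, c, x}; from S::=ε we get {ε}. So FIRST(S) = {ε, c, x}.
FIRST(R): from R::=S we get {ε, c, x}; from R::=S' S' x we get {c, x}; from R::=c we get {c}. So FIRST(R) = {ε, c, x}.
FIRST(S'): from S'::=R we get {ε, c, x}. So FIRST(S') = {ε, c, x}.
FOLLOW(S) includes $ since S is the start symbol.
FOLLOW(Q): in S::=x Q x, Q is followed by x with FIRST {x}. Thus FOLLOW(Q) = {x}.
FOLLOW(S'): in R::=S' S' x (occurrence 1), S' is followed by S' x with FIRST {c, x}; in R::=S' S' x (occurrence 2), S' is followed by x with FIRST {x}. Thus FOLLOW(S') = {c, x}.
FOLLOW(R'): in Q::=c R', the suffix after R' is empty, so FOLLOW(R') ⊇ FOLLOW(Q) = {x}. Thus FOLLOW(R') = {x}.
FOLLOW(S): in R::=S, the suffix after S is empty, so FOLLOW(S) ⊇ FOLLOW(R) = {$, c, x}. Thus FOLLOW(S) = {$, c, x}.
FOLLOW(R): in S::=R, the suffix after R is empty, so FOLLOW(R) ⊇ FOLLOW(S) = {$, c, x}; in S'::=R, the suffix after R is empty, so FOLLOW(R) ⊇ FOLLOW(S') = {c, x}. Thus FOLLOW(R) = {$, c, x}.

{$, c, x}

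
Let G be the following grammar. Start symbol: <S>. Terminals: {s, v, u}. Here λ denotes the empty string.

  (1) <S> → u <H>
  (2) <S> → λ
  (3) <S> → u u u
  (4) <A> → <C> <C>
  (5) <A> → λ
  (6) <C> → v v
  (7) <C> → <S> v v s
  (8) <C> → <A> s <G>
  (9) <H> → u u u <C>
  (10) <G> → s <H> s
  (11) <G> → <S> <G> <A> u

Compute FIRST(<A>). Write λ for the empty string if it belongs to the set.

{λ, s, u, v}

FIRST(<S>) = {λ, u}
FIRST(<H>) = {u}
FIRST(<G>) = {s, u}  (via <S> <G> <A> u)
FIRST(<A>) = {λ, s, u, v}  (via <C> <C>)
FIRST(<C>) = {s, u, v}  (via <S> v v s, <A> s <G>)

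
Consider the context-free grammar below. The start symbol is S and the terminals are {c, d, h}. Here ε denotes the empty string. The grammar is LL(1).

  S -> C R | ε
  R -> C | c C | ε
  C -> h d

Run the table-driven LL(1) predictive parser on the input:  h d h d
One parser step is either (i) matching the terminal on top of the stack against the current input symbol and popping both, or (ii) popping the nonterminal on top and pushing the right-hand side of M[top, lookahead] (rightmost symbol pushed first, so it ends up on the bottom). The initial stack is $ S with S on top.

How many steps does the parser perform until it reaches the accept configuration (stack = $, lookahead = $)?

step 1: stack=$ S  input=h d h d $  — expand S -> C R
step 2: stack=$ R C  input=h d h d $  — expand C -> h d
step 3: stack=$ R d h  input=h d h d $  — match h
step 4: stack=$ R d  input=d h d $  — match d
step 5: stack=$ R  input=h d $  — expand R -> C
step 6: stack=$ C  input=h d $  — expand C -> h d
step 7: stack=$ d h  input=h d $  — match h
step 8: stack=$ d  input=d $  — match d
Accept reached after 8 steps.

8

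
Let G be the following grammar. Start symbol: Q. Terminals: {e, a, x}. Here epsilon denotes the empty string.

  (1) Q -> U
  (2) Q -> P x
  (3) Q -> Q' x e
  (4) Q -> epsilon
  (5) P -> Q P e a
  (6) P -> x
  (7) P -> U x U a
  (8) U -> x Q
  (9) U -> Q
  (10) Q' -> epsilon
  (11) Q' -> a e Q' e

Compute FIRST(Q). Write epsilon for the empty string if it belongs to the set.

FIRST(Q') = {epsilon, a}
FIRST(Q) = {epsilon, a, x}  (via U, P x, Q' x e)
FIRST(U) = {epsilon, a, x}  (via Q)
FIRST(P) = {a, x}  (via Q P e a, U x U a)

{epsilon, a, x}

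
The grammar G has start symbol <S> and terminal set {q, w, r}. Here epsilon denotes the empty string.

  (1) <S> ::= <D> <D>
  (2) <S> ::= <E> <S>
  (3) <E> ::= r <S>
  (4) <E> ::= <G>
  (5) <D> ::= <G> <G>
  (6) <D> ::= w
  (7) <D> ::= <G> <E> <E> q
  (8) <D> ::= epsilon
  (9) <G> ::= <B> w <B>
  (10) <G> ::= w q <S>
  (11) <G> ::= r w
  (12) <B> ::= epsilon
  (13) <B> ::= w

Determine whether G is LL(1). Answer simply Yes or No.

No

FIRST(<S>) = {epsilon, r, w}
FIRST(<E>) = {r, w}
FIRST(<D>) = {epsilon, r, w}
FIRST(<G>) = {r, w}
FIRST(<B>) = {epsilon, w}
FOLLOW(<S>) = {$, q, r, w}
FOLLOW(<E>) = {$, q, r, w}
FOLLOW(<D>) = {$, q, r, w}
FOLLOW(<G>) = {$, q, r, w}
FOLLOW(<B>) = {$, q, r, w}
Cell M[<B>, w] receives both <B> ::= epsilon and <B> ::= w — the grammar is not LL(1).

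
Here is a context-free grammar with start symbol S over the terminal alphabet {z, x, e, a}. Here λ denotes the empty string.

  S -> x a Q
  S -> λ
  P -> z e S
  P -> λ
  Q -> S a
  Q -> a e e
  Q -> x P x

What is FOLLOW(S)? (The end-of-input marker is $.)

FIRST(S): from S->x a Q we get {x}; from S->λ we get {λ}. So FIRST(S) = {λ, x}.
FIRST(P): from P->z e S we get {z}; from P->λ we get {λ}. So FIRST(P) = {λ, z}.
FIRST(Q): from Q->S a we get {a, x}; from Q->a e e we get {a}; from Q->x P x we get {x}. So FIRST(Q) = {a, x}.
FOLLOW(S) includes $ since S is the start symbol.
FOLLOW(P): in Q->x P x, P is followed by x with FIRST {x}. Thus FOLLOW(P) = {x}.
FOLLOW(S): in P->z e S, the suffix after S is empty, so FOLLOW(S) ⊇ FOLLOW(P) = {x}; in Q->S a, S is followed by a with FIRST {a}. Thus FOLLOW(S) = {$, a, x}.
FOLLOW(Q): in S->x a Q, the suffix after Q is empty, so FOLLOW(Q) ⊇ FOLLOW(S) = {$, a, x}. Thus FOLLOW(Q) = {$, a, x}.

{$, a, x}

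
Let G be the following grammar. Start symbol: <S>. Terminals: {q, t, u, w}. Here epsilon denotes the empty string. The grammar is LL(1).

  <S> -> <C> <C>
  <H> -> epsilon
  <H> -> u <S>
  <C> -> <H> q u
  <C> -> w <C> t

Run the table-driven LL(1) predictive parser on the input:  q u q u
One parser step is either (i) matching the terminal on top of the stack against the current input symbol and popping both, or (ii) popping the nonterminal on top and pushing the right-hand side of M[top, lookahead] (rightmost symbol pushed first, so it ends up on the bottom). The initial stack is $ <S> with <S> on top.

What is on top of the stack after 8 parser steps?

step 1: stack=$ <S>  input=q u q u $  — expand <S> -> <C> <C>
step 2: stack=$ <C> <C>  input=q u q u $  — expand <C> -> <H> q u
step 3: stack=$ <C> u q <H>  input=q u q u $  — expand <H> -> epsilon
step 4: stack=$ <C> u q  input=q u q u $  — match q
step 5: stack=$ <C> u  input=u q u $  — match u
step 6: stack=$ <C>  input=q u $  — expand <C> -> <H> q u
step 7: stack=$ u q <H>  input=q u $  — expand <H> -> epsilon
step 8: stack=$ u q  input=q u $  — match q
Stack after step 8: $ u (top = u).

u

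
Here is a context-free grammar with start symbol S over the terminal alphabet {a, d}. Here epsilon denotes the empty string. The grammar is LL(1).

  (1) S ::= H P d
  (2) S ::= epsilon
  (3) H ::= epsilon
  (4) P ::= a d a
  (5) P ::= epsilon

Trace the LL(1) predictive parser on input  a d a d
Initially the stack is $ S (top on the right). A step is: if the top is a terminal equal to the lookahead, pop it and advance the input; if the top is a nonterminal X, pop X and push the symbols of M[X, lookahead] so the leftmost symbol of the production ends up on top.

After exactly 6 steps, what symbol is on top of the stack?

     Stack      Input      Action
  1  $ S        a d a d $  expand S ::= H P d
  2  $ d P H    a d a d $  expand H ::= epsilon
  3  $ d P      a d a d $  expand P ::= a d a
  4  $ d a d a  a d a d $  match a
  5  $ d a d    d a d $    match d
  6  $ d a      a d $      match a
Stack after step 6: $ d (top = d).

d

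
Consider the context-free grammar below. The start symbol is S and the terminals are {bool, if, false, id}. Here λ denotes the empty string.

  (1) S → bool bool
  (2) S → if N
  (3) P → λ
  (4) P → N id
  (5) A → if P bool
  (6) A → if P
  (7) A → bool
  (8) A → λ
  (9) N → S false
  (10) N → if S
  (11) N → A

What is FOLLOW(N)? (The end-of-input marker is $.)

FIRST(S): from S→bool bool we get {bool}; from S→if N we get {if}. So FIRST(S) = {bool, if}.
FIRST(A): from A→if P bool we get {if}; from A→if P we get {if}; from A→bool we get {bool}; from A→λ we get {λ}. So FIRST(A) = {λ, bool, if}.
FIRST(N): from N→S false we get {bool, if}; from N→if S we get {if}; from N→A we get {λ, bool, if}. So FIRST(N) = {λ, bool, if}.
FIRST(P): from P→λ we get {λ}; from P→N id we get {bool, id, if}. So FIRST(P) = {λ, bool, id, if}.
FOLLOW(S) includes $ since S is the start symbol.
FOLLOW(S): in N→S false, S is followed by false with FIRST {false}; in N→if S, the suffix after S is empty, so FOLLOW(S) ⊇ FOLLOW(N) = {$, false, id}. Thus FOLLOW(S) = {$, false, id}.
FOLLOW(N): in S→if N, the suffix after N is empty, so FOLLOW(N) ⊇ FOLLOW(S) = {$, false, id}; in P→N id, N is followed by id with FIRST {id}. Thus FOLLOW(N) = {$, false, id}.
FOLLOW(A): in N→A, the suffix after A is empty, so FOLLOW(A) ⊇ FOLLOW(N) = {$, false, id}. Thus FOLLOW(A) = {$, false, id}.
FOLLOW(P): in A→if P bool, P is followed by bool with FIRST {bool}; in A→if P, the suffix after P is empty, so FOLLOW(P) ⊇ FOLLOW(A) = {$, false, id}. Thus FOLLOW(P) = {$, bool, false, id}.

{$, false, id}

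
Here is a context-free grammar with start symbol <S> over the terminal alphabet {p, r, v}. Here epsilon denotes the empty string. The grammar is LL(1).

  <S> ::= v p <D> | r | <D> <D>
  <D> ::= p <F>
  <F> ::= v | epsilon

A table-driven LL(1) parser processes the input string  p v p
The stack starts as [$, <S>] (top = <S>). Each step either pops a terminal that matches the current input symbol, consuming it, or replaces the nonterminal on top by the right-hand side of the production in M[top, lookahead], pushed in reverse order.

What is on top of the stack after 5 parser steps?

     Stack        Input    Action
  1  $ <S>        p v p $  expand <S> ::= <D> <D>
  2  $ <D> <D>    p v p $  expand <D> ::= p <F>
  3  $ <D> <F> p  p v p $  match p
  4  $ <D> <F>    v p $    expand <F> ::= v
  5  $ <D> v      v p $    match v
Stack after step 5: $ <D> (top = <D>).

<D>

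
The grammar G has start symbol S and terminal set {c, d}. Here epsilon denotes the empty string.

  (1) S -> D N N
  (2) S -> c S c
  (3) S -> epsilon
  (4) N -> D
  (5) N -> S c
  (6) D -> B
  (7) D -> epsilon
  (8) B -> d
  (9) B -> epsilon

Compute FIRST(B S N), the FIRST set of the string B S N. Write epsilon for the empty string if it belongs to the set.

{epsilon, c, d}

FIRST(B) = {epsilon, d}
FIRST(D) = {epsilon, d}  (via B)
FIRST(S) = {epsilon, c, d}  (via D N N)
FIRST(N) = {epsilon, c, d}  (via D, S c)
FIRST(B S N): take FIRST of each symbol in turn, carrying on past any symbol whose FIRST contains epsilon; result {epsilon, c, d}.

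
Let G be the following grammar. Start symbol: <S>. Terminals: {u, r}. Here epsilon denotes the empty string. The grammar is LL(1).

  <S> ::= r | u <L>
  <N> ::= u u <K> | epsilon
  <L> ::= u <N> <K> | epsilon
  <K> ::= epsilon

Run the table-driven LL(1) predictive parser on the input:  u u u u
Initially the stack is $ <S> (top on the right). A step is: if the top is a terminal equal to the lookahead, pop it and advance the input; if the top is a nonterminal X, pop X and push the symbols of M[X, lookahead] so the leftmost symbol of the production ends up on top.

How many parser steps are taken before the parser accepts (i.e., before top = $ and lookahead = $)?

9

     Stack          Input      Action
  1  $ <S>          u u u u $  expand <S> ::= u <L>
  2  $ <L> u        u u u u $  match u
  3  $ <L>          u u u $    expand <L> ::= u <N> <K>
  4  $ <K> <N> u    u u u $    match u
  5  $ <K> <N>      u u $      expand <N> ::= u u <K>
  6  $ <K> <K> u u  u u $      match u
  7  $ <K> <K> u    u $        match u
  8  $ <K> <K>      $          expand <K> ::= epsilon
  9  $ <K>          $          expand <K> ::= epsilon
Accept reached after 9 steps.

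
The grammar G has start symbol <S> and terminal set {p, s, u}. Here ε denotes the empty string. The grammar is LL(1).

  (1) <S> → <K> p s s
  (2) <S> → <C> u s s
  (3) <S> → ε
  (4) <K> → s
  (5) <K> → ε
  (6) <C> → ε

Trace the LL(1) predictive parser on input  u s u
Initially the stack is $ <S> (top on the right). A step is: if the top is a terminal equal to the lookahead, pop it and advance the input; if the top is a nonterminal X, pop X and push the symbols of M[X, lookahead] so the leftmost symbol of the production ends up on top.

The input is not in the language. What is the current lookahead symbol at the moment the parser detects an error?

u

     Stack        Input    Action
  1  $ <S>        u s u $  expand <S> → <C> u s s
  2  $ s s u <C>  u s u $  expand <C> → ε
  3  $ s s u      u s u $  match u
  4  $ s s        s u $    match s
  5  $ s          u $      error: top is terminal s but lookahead is u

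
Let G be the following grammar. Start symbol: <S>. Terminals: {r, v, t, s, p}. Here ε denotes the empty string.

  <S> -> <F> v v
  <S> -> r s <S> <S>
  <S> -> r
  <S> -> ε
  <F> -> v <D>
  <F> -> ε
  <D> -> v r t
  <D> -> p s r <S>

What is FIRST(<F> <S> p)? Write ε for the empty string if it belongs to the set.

FIRST(<F>) = {ε, v}
FIRST(<D>) = {p, v}
FIRST(<S>) = {ε, r, v}  (via <F> v v)
FIRST(<F> <S> p): take FIRST of each symbol in turn, carrying on past any symbol whose FIRST contains ε; result {p, r, v}.

{p, r, v}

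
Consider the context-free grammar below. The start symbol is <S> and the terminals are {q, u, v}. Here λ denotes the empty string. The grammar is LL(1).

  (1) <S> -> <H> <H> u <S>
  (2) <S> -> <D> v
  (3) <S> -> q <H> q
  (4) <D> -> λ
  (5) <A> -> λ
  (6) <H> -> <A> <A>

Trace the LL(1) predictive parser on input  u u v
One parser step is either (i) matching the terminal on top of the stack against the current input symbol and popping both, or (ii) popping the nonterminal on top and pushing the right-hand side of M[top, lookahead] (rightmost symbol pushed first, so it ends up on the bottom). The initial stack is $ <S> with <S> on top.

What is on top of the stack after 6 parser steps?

<A>

step 1: stack=$ <S>  input=u u v $  — expand <S> -> <H> <H> u <S>
step 2: stack=$ <S> u <H> <H>  input=u u v $  — expand <H> -> <A> <A>
step 3: stack=$ <S> u <H> <A> <A>  input=u u v $  — expand <A> -> λ
step 4: stack=$ <S> u <H> <A>  input=u u v $  — expand <A> -> λ
step 5: stack=$ <S> u <H>  input=u u v $  — expand <H> -> <A> <A>
step 6: stack=$ <S> u <A> <A>  input=u u v $  — expand <A> -> λ
Stack after step 6: $ <S> u <A> (top = <A>).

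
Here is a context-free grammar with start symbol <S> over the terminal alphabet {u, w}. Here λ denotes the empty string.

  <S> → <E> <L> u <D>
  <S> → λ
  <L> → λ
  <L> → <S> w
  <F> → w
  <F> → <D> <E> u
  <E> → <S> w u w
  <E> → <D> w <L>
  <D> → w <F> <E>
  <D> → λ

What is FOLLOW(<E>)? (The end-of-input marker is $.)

{$, u, w}

FIRST(<D>): from <D>→w <F> <E> we get {w}; from <D>→λ we get {λ}. So FIRST(<D>) = {λ, w}.
FIRST(<S>): from <S>→<E> <L> u <D> we get {w}; from <S>→λ we get {λ}. So FIRST(<S>) = {λ, w}.
FIRST(<L>): from <L>→λ we get {λ}; from <L>→<S> w we get {w}. So FIRST(<L>) = {λ, w}.
FIRST(<E>): from <E>→<S> w u w we get {w}; from <E>→<D> w <L> we get {w}. So FIRST(<E>) = {w}.
FIRST(<F>): from <F>→w we get {w}; from <F>→<D> <E> u we get {w}. So FIRST(<F>) = {w}.
FOLLOW(<S>) includes $ since <S> is the start symbol.
FOLLOW(<S>): in <L>→<S> w, <S> is followed by w with FIRST {w}; in <E>→<S> w u w, <S> is followed by w u w with FIRST {w}. Thus FOLLOW(<S>) = {$, w}.
FOLLOW(<F>): in <D>→w <F> <E>, <F> is followed by <E> with FIRST {w}. Thus FOLLOW(<F>) = {w}.
FOLLOW(<D>): in <S>→<E> <L> u <D>, the suffix after <D> is empty, so FOLLOW(<D>) ⊇ FOLLOW(<S>) = {$, w}; in <F>→<D> <E> u, <D> is followed by <E> u with FIRST {w}; in <E>→<D> w <L>, <D> is followed by w <L> with FIRST {w}. Thus FOLLOW(<D>) = {$, w}.
FOLLOW(<E>): in <S>→<E> <L> u <D>, <E> is followed by <L> u <D> with FIRST {u, w}; in <F>→<D> <E> u, <E> is followed by u with FIRST {u}; in <D>→w <F> <E>, the suffix after <E> is empty, so FOLLOW(<E>) ⊇ FOLLOW(<D>) = {$, w}. Thus FOLLOW(<E>) = {$, u, w}.
FOLLOW(<L>): in <S>→<E> <L> u <D>, <L> is followed by u <D> with FIRST {u}; in <E>→<D> w <L>, the suffix after <L> is empty, so FOLLOW(<L>) ⊇ FOLLOW(<E>) = {$, u, w}. Thus FOLLOW(<L>) = {$, u, w}.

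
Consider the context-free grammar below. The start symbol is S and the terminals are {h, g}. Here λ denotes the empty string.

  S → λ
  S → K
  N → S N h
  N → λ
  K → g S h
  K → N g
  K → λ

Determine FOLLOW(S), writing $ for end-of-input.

{$, g, h}

FIRST(S): from S→λ we get {λ}; from S→K we get {λ, g, h}. So FIRST(S) = {λ, g, h}.
FIRST(N): from N→S N h we get {g, h}; from N→λ we get {λ}. So FIRST(N) = {λ, g, h}.
FIRST(K): from K→g S h we get {g}; from K→N g we get {g, h}; from K→λ we get {λ}. So FIRST(K) = {λ, g, h}.
FOLLOW(S) includes $ since S is the start symbol.
FOLLOW(S): in N→S N h, S is followed by N h with FIRST {g, h}; in K→g S h, S is followed by h with FIRST {h}. Thus FOLLOW(S) = {$, g, h}.
FOLLOW(N): in N→S N h, N is followed by h with FIRST {h}; in K→N g, N is followed by g with FIRST {g}. Thus FOLLOW(N) = {g, h}.
FOLLOW(K): in S→K, the suffix after K is empty, so FOLLOW(K) ⊇ FOLLOW(S) = {$, g, h}. Thus FOLLOW(K) = {$, g, h}.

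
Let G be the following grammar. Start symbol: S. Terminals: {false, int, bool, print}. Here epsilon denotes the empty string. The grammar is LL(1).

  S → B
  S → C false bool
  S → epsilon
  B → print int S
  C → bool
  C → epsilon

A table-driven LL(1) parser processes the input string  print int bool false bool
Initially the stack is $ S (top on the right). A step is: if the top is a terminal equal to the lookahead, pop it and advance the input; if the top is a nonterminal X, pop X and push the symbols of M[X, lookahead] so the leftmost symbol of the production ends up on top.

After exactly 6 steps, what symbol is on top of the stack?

bool

step 1: stack=$ S  input=print int bool false bool $  — expand S → B
step 2: stack=$ B  input=print int bool false bool $  — expand B → print int S
step 3: stack=$ S int print  input=print int bool false bool $  — match print
step 4: stack=$ S int  input=int bool false bool $  — match int
step 5: stack=$ S  input=bool false bool $  — expand S → C false bool
step 6: stack=$ bool false C  input=bool false bool $  — expand C → bool
Stack after step 6: $ bool false bool (top = bool).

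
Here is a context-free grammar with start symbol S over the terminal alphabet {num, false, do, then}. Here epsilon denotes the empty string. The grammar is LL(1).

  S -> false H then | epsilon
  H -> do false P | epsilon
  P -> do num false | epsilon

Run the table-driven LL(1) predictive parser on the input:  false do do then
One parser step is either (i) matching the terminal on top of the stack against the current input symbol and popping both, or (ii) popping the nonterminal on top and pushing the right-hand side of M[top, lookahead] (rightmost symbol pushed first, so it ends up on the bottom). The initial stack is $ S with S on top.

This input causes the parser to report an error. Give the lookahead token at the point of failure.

do

step 1: stack=$ S  input=false do do then $  — expand S -> false H then
step 2: stack=$ then H false  input=false do do then $  — match false
step 3: stack=$ then H  input=do do then $  — expand H -> do false P
step 4: stack=$ then P false do  input=do do then $  — match do
step 5: stack=$ then P false  input=do then $  — error: top is terminal false but lookahead is do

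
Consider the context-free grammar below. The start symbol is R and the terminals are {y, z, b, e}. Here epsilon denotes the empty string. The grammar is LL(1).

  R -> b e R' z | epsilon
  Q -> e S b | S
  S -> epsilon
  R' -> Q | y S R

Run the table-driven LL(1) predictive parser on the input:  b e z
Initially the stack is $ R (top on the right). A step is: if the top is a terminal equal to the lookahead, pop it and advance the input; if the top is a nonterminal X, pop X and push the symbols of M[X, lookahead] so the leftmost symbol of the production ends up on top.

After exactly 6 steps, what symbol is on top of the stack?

     Stack       Input    Action
  1  $ R         b e z $  expand R -> b e R' z
  2  $ z R' e b  b e z $  match b
  3  $ z R' e    e z $    match e
  4  $ z R'      z $      expand R' -> Q
  5  $ z Q       z $      expand Q -> S
  6  $ z S       z $      expand S -> epsilon
Stack after step 6: $ z (top = z).

z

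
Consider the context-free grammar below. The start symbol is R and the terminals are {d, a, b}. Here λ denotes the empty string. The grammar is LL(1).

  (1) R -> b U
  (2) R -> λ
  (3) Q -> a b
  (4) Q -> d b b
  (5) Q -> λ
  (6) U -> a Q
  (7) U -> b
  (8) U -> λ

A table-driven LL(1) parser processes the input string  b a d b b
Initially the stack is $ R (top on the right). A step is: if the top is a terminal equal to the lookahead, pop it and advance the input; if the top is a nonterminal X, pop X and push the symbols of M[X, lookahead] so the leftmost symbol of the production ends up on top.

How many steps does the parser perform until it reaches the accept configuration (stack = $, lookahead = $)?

     Stack    Input        Action
  1  $ R      b a d b b $  expand R -> b U
  2  $ U b    b a d b b $  match b
  3  $ U      a d b b $    expand U -> a Q
  4  $ Q a    a d b b $    match a
  5  $ Q      d b b $      expand Q -> d b b
  6  $ b b d  d b b $      match d
  7  $ b b    b b $        match b
  8  $ b      b $          match b
Accept reached after 8 steps.

8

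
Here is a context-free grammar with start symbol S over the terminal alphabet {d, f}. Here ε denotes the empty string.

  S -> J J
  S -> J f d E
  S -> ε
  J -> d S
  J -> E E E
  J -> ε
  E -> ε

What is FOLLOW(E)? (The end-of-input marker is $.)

FIRST(E) = {ε}
FIRST(J) = {ε, d}  (via E E E)
FIRST(S) = {ε, d, f}  (via J J, J f d E)
FOLLOW(S) includes $ since S is the start symbol.
FOLLOW(S): in J->d S, the suffix after S is empty, so FOLLOW(S) ⊇ FOLLOW(J) = {$, d, f}. Thus FOLLOW(S) = {$, d, f}.
FOLLOW(J): in S->J J (occurrence 1), J is followed by J with FIRST {ε, d}; in S->J J (occurrence 1), the suffix after J is nullable, so FOLLOW(J) ⊇ FOLLOW(S) = {$, d, f}; in S->J J (occurrence 2), the suffix after J is empty, so FOLLOW(J) ⊇ FOLLOW(S) = {$, d, f}; in S->J f d E, J is followed by f d E with FIRST {f}. Thus FOLLOW(J) = {$, d, f}.
FOLLOW(E): in S->J f d E, the suffix after E is empty, so FOLLOW(E) ⊇ FOLLOW(S) = {$, d, f}; in J->E E E (occurrence 1), E is followed by E E with FIRST {ε}; in J->E E E (occurrence 1), the suffix after E is nullable, so FOLLOW(E) ⊇ FOLLOW(J) = {$, d, f}; in J->E E E (occurrence 2), E is followed by E with FIRST {ε}; in J->E E E (occurrence 2), the suffix after E is nullable, so FOLLOW(E) ⊇ FOLLOW(J) = {$, d, f}; in J->E E E (occurrence 3), the suffix after E is empty, so FOLLOW(E) ⊇ FOLLOW(J) = {$, d, f}. Thus FOLLOW(E) = {$, d, f}.

{$, d, f}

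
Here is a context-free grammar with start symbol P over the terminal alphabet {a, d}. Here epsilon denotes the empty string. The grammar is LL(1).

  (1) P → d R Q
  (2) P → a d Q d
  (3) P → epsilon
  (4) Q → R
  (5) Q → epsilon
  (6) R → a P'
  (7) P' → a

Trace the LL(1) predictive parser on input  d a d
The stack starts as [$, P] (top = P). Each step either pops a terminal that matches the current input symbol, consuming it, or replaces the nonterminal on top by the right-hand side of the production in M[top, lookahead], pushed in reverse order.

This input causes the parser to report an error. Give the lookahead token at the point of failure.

d

     Stack     Input    Action
  1  $ P       d a d $  expand P → d R Q
  2  $ Q R d   d a d $  match d
  3  $ Q R     a d $    expand R → a P'
  4  $ Q P' a  a d $    match a
  5  $ Q P'    d $      error: M[P', d] is empty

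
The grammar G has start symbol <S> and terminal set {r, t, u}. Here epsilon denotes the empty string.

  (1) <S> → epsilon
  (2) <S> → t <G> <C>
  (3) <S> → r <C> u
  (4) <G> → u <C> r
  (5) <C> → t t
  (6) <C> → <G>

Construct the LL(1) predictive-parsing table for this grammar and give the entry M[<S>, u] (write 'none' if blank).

none

FIRST(<S>): from <S>→epsilon we get {epsilon}; from <S>→t <G> <C> we get {t}; from <S>→r <C> u we get {r}. So FIRST(<S>) = {epsilon, r, t}.
FIRST(<G>): from <G>→u <C> r we get {u}. So FIRST(<G>) = {u}.
FIRST(<C>): from <C>→t t we get {t}; from <C>→<G> we get {u}. So FIRST(<C>) = {t, u}.
FOLLOW(<S>) includes $ since <S> is the start symbol.
FOLLOW(<S>): <S> appears on no right-hand side. Thus FOLLOW(<S>) = {$}.
For <S> → epsilon: FIRST(epsilon) = {epsilon}, so it goes in M[<S>, t] for t ∈ {}; since epsilon ∈ FIRST, also for every t ∈ FOLLOW(<S>) = {$}.
For <S> → t <G> <C>: FIRST(t <G> <C>) = {t}, so it goes in M[<S>, t] for t ∈ {t}.
For <S> → r <C> u: FIRST(r <C> u) = {r}, so it goes in M[<S>, t] for t ∈ {r}.
None of these place a production in M[<S>, u].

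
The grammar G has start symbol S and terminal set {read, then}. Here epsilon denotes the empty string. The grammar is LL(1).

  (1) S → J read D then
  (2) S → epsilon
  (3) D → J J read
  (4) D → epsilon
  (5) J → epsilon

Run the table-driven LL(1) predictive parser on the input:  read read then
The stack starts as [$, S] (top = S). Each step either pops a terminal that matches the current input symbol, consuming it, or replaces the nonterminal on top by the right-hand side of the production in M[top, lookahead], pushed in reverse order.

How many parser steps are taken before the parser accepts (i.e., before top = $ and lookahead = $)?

step 1: stack=$ S  input=read read then $  — expand S → J read D then
step 2: stack=$ then D read J  input=read read then $  — expand J → epsilon
step 3: stack=$ then D read  input=read read then $  — match read
step 4: stack=$ then D  input=read then $  — expand D → J J read
step 5: stack=$ then read J J  input=read then $  — expand J → epsilon
step 6: stack=$ then read J  input=read then $  — expand J → epsilon
step 7: stack=$ then read  input=read then $  — match read
step 8: stack=$ then  input=then $  — match then
Accept reached after 8 steps.

8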